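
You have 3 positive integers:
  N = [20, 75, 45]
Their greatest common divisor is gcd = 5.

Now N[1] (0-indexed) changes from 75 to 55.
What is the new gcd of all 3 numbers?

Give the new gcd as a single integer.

Answer: 5

Derivation:
Numbers: [20, 75, 45], gcd = 5
Change: index 1, 75 -> 55
gcd of the OTHER numbers (without index 1): gcd([20, 45]) = 5
New gcd = gcd(g_others, new_val) = gcd(5, 55) = 5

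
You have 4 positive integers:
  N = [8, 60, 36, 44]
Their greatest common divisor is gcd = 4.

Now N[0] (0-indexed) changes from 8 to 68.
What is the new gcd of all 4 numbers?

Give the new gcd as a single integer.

Numbers: [8, 60, 36, 44], gcd = 4
Change: index 0, 8 -> 68
gcd of the OTHER numbers (without index 0): gcd([60, 36, 44]) = 4
New gcd = gcd(g_others, new_val) = gcd(4, 68) = 4

Answer: 4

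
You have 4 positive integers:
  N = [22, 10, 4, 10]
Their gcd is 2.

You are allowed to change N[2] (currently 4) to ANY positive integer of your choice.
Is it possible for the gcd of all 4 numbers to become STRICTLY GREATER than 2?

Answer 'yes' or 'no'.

Current gcd = 2
gcd of all OTHER numbers (without N[2]=4): gcd([22, 10, 10]) = 2
The new gcd after any change is gcd(2, new_value).
This can be at most 2.
Since 2 = old gcd 2, the gcd can only stay the same or decrease.

Answer: no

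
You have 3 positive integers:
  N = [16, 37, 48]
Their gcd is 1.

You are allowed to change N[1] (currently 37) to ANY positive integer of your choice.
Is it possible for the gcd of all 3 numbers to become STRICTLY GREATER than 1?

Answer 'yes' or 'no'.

Answer: yes

Derivation:
Current gcd = 1
gcd of all OTHER numbers (without N[1]=37): gcd([16, 48]) = 16
The new gcd after any change is gcd(16, new_value).
This can be at most 16.
Since 16 > old gcd 1, the gcd CAN increase (e.g., set N[1] = 16).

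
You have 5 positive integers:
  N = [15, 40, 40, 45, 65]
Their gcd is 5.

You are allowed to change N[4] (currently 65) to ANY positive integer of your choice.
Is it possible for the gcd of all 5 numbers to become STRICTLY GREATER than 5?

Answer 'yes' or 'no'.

Current gcd = 5
gcd of all OTHER numbers (without N[4]=65): gcd([15, 40, 40, 45]) = 5
The new gcd after any change is gcd(5, new_value).
This can be at most 5.
Since 5 = old gcd 5, the gcd can only stay the same or decrease.

Answer: no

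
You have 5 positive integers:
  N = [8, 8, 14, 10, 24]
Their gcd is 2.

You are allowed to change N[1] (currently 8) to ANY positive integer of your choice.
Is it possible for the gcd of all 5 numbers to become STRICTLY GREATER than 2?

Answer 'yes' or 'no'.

Current gcd = 2
gcd of all OTHER numbers (without N[1]=8): gcd([8, 14, 10, 24]) = 2
The new gcd after any change is gcd(2, new_value).
This can be at most 2.
Since 2 = old gcd 2, the gcd can only stay the same or decrease.

Answer: no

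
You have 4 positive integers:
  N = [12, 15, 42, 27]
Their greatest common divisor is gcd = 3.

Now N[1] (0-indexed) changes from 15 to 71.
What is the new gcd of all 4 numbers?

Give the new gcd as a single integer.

Answer: 1

Derivation:
Numbers: [12, 15, 42, 27], gcd = 3
Change: index 1, 15 -> 71
gcd of the OTHER numbers (without index 1): gcd([12, 42, 27]) = 3
New gcd = gcd(g_others, new_val) = gcd(3, 71) = 1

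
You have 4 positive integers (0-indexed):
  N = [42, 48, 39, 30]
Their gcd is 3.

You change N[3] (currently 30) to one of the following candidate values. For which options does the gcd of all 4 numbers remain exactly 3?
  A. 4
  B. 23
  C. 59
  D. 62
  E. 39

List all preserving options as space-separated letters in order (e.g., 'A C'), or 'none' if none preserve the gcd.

Old gcd = 3; gcd of others (without N[3]) = 3
New gcd for candidate v: gcd(3, v). Preserves old gcd iff gcd(3, v) = 3.
  Option A: v=4, gcd(3,4)=1 -> changes
  Option B: v=23, gcd(3,23)=1 -> changes
  Option C: v=59, gcd(3,59)=1 -> changes
  Option D: v=62, gcd(3,62)=1 -> changes
  Option E: v=39, gcd(3,39)=3 -> preserves

Answer: E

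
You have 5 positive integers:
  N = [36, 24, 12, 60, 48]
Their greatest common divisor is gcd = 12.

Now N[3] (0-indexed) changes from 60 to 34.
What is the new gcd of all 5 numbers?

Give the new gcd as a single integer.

Answer: 2

Derivation:
Numbers: [36, 24, 12, 60, 48], gcd = 12
Change: index 3, 60 -> 34
gcd of the OTHER numbers (without index 3): gcd([36, 24, 12, 48]) = 12
New gcd = gcd(g_others, new_val) = gcd(12, 34) = 2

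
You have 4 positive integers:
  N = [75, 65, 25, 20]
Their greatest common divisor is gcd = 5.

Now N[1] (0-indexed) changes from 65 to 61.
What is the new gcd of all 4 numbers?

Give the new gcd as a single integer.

Numbers: [75, 65, 25, 20], gcd = 5
Change: index 1, 65 -> 61
gcd of the OTHER numbers (without index 1): gcd([75, 25, 20]) = 5
New gcd = gcd(g_others, new_val) = gcd(5, 61) = 1

Answer: 1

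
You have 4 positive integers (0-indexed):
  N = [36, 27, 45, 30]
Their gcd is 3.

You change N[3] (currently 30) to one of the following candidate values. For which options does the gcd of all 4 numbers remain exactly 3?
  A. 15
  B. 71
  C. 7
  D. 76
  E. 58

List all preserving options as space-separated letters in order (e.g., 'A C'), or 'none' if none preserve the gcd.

Old gcd = 3; gcd of others (without N[3]) = 9
New gcd for candidate v: gcd(9, v). Preserves old gcd iff gcd(9, v) = 3.
  Option A: v=15, gcd(9,15)=3 -> preserves
  Option B: v=71, gcd(9,71)=1 -> changes
  Option C: v=7, gcd(9,7)=1 -> changes
  Option D: v=76, gcd(9,76)=1 -> changes
  Option E: v=58, gcd(9,58)=1 -> changes

Answer: A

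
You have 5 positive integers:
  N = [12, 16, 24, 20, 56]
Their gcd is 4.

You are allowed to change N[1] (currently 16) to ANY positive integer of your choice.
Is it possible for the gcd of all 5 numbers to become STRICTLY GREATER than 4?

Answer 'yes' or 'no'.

Answer: no

Derivation:
Current gcd = 4
gcd of all OTHER numbers (without N[1]=16): gcd([12, 24, 20, 56]) = 4
The new gcd after any change is gcd(4, new_value).
This can be at most 4.
Since 4 = old gcd 4, the gcd can only stay the same or decrease.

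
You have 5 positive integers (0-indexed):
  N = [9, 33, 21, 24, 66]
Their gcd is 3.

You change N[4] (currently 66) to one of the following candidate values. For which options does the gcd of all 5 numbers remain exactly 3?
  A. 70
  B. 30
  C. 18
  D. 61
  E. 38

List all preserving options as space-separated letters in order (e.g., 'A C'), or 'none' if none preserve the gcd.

Answer: B C

Derivation:
Old gcd = 3; gcd of others (without N[4]) = 3
New gcd for candidate v: gcd(3, v). Preserves old gcd iff gcd(3, v) = 3.
  Option A: v=70, gcd(3,70)=1 -> changes
  Option B: v=30, gcd(3,30)=3 -> preserves
  Option C: v=18, gcd(3,18)=3 -> preserves
  Option D: v=61, gcd(3,61)=1 -> changes
  Option E: v=38, gcd(3,38)=1 -> changes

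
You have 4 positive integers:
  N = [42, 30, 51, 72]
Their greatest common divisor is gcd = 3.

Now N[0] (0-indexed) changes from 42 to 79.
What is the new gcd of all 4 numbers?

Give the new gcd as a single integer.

Numbers: [42, 30, 51, 72], gcd = 3
Change: index 0, 42 -> 79
gcd of the OTHER numbers (without index 0): gcd([30, 51, 72]) = 3
New gcd = gcd(g_others, new_val) = gcd(3, 79) = 1

Answer: 1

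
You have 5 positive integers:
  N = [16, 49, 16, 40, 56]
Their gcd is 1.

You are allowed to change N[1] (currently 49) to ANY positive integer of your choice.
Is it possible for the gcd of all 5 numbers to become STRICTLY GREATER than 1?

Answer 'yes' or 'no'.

Current gcd = 1
gcd of all OTHER numbers (without N[1]=49): gcd([16, 16, 40, 56]) = 8
The new gcd after any change is gcd(8, new_value).
This can be at most 8.
Since 8 > old gcd 1, the gcd CAN increase (e.g., set N[1] = 8).

Answer: yes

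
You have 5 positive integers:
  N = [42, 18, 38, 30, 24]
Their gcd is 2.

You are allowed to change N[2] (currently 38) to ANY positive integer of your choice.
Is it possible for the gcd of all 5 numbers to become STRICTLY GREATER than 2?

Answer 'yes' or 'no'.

Current gcd = 2
gcd of all OTHER numbers (without N[2]=38): gcd([42, 18, 30, 24]) = 6
The new gcd after any change is gcd(6, new_value).
This can be at most 6.
Since 6 > old gcd 2, the gcd CAN increase (e.g., set N[2] = 6).

Answer: yes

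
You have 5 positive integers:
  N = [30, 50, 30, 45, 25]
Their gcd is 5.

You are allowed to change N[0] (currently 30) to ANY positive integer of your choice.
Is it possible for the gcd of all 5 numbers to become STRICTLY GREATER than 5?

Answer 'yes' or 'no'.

Current gcd = 5
gcd of all OTHER numbers (without N[0]=30): gcd([50, 30, 45, 25]) = 5
The new gcd after any change is gcd(5, new_value).
This can be at most 5.
Since 5 = old gcd 5, the gcd can only stay the same or decrease.

Answer: no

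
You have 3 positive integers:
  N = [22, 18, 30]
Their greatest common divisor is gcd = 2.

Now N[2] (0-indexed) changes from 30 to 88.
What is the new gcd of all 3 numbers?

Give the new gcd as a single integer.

Numbers: [22, 18, 30], gcd = 2
Change: index 2, 30 -> 88
gcd of the OTHER numbers (without index 2): gcd([22, 18]) = 2
New gcd = gcd(g_others, new_val) = gcd(2, 88) = 2

Answer: 2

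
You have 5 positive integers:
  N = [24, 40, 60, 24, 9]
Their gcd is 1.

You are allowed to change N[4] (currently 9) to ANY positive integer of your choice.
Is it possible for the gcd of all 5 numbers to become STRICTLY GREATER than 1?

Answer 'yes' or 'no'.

Current gcd = 1
gcd of all OTHER numbers (without N[4]=9): gcd([24, 40, 60, 24]) = 4
The new gcd after any change is gcd(4, new_value).
This can be at most 4.
Since 4 > old gcd 1, the gcd CAN increase (e.g., set N[4] = 4).

Answer: yes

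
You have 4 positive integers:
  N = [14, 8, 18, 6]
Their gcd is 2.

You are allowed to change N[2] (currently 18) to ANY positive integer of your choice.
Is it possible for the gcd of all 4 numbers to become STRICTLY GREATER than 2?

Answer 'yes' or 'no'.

Current gcd = 2
gcd of all OTHER numbers (without N[2]=18): gcd([14, 8, 6]) = 2
The new gcd after any change is gcd(2, new_value).
This can be at most 2.
Since 2 = old gcd 2, the gcd can only stay the same or decrease.

Answer: no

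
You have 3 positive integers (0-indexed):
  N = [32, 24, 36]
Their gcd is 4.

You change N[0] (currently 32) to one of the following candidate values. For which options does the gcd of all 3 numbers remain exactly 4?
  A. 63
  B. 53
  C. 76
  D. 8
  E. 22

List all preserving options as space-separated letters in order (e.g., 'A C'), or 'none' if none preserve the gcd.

Old gcd = 4; gcd of others (without N[0]) = 12
New gcd for candidate v: gcd(12, v). Preserves old gcd iff gcd(12, v) = 4.
  Option A: v=63, gcd(12,63)=3 -> changes
  Option B: v=53, gcd(12,53)=1 -> changes
  Option C: v=76, gcd(12,76)=4 -> preserves
  Option D: v=8, gcd(12,8)=4 -> preserves
  Option E: v=22, gcd(12,22)=2 -> changes

Answer: C D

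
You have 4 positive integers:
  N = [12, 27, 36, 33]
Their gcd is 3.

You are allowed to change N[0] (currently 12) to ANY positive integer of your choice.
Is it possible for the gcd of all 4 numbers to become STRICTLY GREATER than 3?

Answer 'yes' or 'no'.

Answer: no

Derivation:
Current gcd = 3
gcd of all OTHER numbers (without N[0]=12): gcd([27, 36, 33]) = 3
The new gcd after any change is gcd(3, new_value).
This can be at most 3.
Since 3 = old gcd 3, the gcd can only stay the same or decrease.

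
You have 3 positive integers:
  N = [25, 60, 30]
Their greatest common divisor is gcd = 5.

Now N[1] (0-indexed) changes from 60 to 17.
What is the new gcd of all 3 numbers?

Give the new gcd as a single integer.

Answer: 1

Derivation:
Numbers: [25, 60, 30], gcd = 5
Change: index 1, 60 -> 17
gcd of the OTHER numbers (without index 1): gcd([25, 30]) = 5
New gcd = gcd(g_others, new_val) = gcd(5, 17) = 1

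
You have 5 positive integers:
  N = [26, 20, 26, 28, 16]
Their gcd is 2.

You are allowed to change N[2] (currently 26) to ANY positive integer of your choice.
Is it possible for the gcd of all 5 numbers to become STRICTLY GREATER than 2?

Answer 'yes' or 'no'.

Answer: no

Derivation:
Current gcd = 2
gcd of all OTHER numbers (without N[2]=26): gcd([26, 20, 28, 16]) = 2
The new gcd after any change is gcd(2, new_value).
This can be at most 2.
Since 2 = old gcd 2, the gcd can only stay the same or decrease.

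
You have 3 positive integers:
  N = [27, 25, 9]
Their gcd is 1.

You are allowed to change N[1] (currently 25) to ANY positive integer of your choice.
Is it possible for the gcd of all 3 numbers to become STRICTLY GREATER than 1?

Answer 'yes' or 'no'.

Answer: yes

Derivation:
Current gcd = 1
gcd of all OTHER numbers (without N[1]=25): gcd([27, 9]) = 9
The new gcd after any change is gcd(9, new_value).
This can be at most 9.
Since 9 > old gcd 1, the gcd CAN increase (e.g., set N[1] = 9).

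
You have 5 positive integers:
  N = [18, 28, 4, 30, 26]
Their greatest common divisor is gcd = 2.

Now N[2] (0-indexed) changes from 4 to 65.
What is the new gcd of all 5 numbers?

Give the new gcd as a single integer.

Answer: 1

Derivation:
Numbers: [18, 28, 4, 30, 26], gcd = 2
Change: index 2, 4 -> 65
gcd of the OTHER numbers (without index 2): gcd([18, 28, 30, 26]) = 2
New gcd = gcd(g_others, new_val) = gcd(2, 65) = 1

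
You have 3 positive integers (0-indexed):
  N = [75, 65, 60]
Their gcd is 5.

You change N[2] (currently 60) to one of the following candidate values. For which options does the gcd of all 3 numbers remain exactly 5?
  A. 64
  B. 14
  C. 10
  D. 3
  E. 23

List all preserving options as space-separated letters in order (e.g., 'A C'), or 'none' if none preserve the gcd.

Old gcd = 5; gcd of others (without N[2]) = 5
New gcd for candidate v: gcd(5, v). Preserves old gcd iff gcd(5, v) = 5.
  Option A: v=64, gcd(5,64)=1 -> changes
  Option B: v=14, gcd(5,14)=1 -> changes
  Option C: v=10, gcd(5,10)=5 -> preserves
  Option D: v=3, gcd(5,3)=1 -> changes
  Option E: v=23, gcd(5,23)=1 -> changes

Answer: C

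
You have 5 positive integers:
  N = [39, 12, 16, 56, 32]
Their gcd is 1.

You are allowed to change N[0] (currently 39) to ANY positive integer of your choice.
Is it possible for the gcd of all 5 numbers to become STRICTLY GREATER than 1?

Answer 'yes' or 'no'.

Current gcd = 1
gcd of all OTHER numbers (without N[0]=39): gcd([12, 16, 56, 32]) = 4
The new gcd after any change is gcd(4, new_value).
This can be at most 4.
Since 4 > old gcd 1, the gcd CAN increase (e.g., set N[0] = 4).

Answer: yes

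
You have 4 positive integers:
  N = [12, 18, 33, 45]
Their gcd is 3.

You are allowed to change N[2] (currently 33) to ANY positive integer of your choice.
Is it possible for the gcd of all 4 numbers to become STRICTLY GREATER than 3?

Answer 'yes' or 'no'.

Current gcd = 3
gcd of all OTHER numbers (without N[2]=33): gcd([12, 18, 45]) = 3
The new gcd after any change is gcd(3, new_value).
This can be at most 3.
Since 3 = old gcd 3, the gcd can only stay the same or decrease.

Answer: no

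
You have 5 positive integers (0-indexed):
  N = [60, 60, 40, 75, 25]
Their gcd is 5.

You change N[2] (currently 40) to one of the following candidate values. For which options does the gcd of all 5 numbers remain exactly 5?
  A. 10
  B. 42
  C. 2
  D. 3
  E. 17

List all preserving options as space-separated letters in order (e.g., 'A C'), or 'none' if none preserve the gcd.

Old gcd = 5; gcd of others (without N[2]) = 5
New gcd for candidate v: gcd(5, v). Preserves old gcd iff gcd(5, v) = 5.
  Option A: v=10, gcd(5,10)=5 -> preserves
  Option B: v=42, gcd(5,42)=1 -> changes
  Option C: v=2, gcd(5,2)=1 -> changes
  Option D: v=3, gcd(5,3)=1 -> changes
  Option E: v=17, gcd(5,17)=1 -> changes

Answer: A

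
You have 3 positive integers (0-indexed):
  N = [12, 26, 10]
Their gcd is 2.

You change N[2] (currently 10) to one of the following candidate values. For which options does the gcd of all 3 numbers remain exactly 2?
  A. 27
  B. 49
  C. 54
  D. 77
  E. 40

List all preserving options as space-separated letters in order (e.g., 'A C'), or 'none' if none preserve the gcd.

Old gcd = 2; gcd of others (without N[2]) = 2
New gcd for candidate v: gcd(2, v). Preserves old gcd iff gcd(2, v) = 2.
  Option A: v=27, gcd(2,27)=1 -> changes
  Option B: v=49, gcd(2,49)=1 -> changes
  Option C: v=54, gcd(2,54)=2 -> preserves
  Option D: v=77, gcd(2,77)=1 -> changes
  Option E: v=40, gcd(2,40)=2 -> preserves

Answer: C E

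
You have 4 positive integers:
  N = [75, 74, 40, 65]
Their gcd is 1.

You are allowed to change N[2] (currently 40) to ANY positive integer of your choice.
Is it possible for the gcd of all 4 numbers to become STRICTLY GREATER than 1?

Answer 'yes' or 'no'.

Current gcd = 1
gcd of all OTHER numbers (without N[2]=40): gcd([75, 74, 65]) = 1
The new gcd after any change is gcd(1, new_value).
This can be at most 1.
Since 1 = old gcd 1, the gcd can only stay the same or decrease.

Answer: no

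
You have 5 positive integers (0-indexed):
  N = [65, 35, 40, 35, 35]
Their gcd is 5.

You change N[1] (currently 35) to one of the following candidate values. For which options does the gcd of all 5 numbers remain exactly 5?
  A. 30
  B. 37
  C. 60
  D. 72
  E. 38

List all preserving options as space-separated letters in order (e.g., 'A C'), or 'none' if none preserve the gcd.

Answer: A C

Derivation:
Old gcd = 5; gcd of others (without N[1]) = 5
New gcd for candidate v: gcd(5, v). Preserves old gcd iff gcd(5, v) = 5.
  Option A: v=30, gcd(5,30)=5 -> preserves
  Option B: v=37, gcd(5,37)=1 -> changes
  Option C: v=60, gcd(5,60)=5 -> preserves
  Option D: v=72, gcd(5,72)=1 -> changes
  Option E: v=38, gcd(5,38)=1 -> changes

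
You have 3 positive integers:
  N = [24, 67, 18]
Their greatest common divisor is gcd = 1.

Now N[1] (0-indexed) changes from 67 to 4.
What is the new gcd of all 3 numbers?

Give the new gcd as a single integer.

Answer: 2

Derivation:
Numbers: [24, 67, 18], gcd = 1
Change: index 1, 67 -> 4
gcd of the OTHER numbers (without index 1): gcd([24, 18]) = 6
New gcd = gcd(g_others, new_val) = gcd(6, 4) = 2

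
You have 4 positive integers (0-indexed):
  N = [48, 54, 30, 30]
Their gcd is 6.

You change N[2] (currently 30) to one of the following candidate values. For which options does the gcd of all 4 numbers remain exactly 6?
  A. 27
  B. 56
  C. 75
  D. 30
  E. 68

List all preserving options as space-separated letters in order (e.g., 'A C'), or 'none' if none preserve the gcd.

Answer: D

Derivation:
Old gcd = 6; gcd of others (without N[2]) = 6
New gcd for candidate v: gcd(6, v). Preserves old gcd iff gcd(6, v) = 6.
  Option A: v=27, gcd(6,27)=3 -> changes
  Option B: v=56, gcd(6,56)=2 -> changes
  Option C: v=75, gcd(6,75)=3 -> changes
  Option D: v=30, gcd(6,30)=6 -> preserves
  Option E: v=68, gcd(6,68)=2 -> changes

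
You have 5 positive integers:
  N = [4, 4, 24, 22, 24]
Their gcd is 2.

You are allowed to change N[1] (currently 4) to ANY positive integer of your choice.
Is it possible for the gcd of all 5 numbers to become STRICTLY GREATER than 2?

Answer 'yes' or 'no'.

Current gcd = 2
gcd of all OTHER numbers (without N[1]=4): gcd([4, 24, 22, 24]) = 2
The new gcd after any change is gcd(2, new_value).
This can be at most 2.
Since 2 = old gcd 2, the gcd can only stay the same or decrease.

Answer: no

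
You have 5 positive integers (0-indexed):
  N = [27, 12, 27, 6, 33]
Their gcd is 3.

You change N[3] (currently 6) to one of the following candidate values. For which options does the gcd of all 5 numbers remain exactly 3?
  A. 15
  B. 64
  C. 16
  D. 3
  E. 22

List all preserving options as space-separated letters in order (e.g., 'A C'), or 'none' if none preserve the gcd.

Answer: A D

Derivation:
Old gcd = 3; gcd of others (without N[3]) = 3
New gcd for candidate v: gcd(3, v). Preserves old gcd iff gcd(3, v) = 3.
  Option A: v=15, gcd(3,15)=3 -> preserves
  Option B: v=64, gcd(3,64)=1 -> changes
  Option C: v=16, gcd(3,16)=1 -> changes
  Option D: v=3, gcd(3,3)=3 -> preserves
  Option E: v=22, gcd(3,22)=1 -> changes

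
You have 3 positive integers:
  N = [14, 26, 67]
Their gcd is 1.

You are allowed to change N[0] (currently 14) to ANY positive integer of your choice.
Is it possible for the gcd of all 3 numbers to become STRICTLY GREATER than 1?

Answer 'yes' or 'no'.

Answer: no

Derivation:
Current gcd = 1
gcd of all OTHER numbers (without N[0]=14): gcd([26, 67]) = 1
The new gcd after any change is gcd(1, new_value).
This can be at most 1.
Since 1 = old gcd 1, the gcd can only stay the same or decrease.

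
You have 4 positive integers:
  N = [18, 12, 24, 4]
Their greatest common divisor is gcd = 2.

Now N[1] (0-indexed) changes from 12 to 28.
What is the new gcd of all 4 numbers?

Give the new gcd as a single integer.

Numbers: [18, 12, 24, 4], gcd = 2
Change: index 1, 12 -> 28
gcd of the OTHER numbers (without index 1): gcd([18, 24, 4]) = 2
New gcd = gcd(g_others, new_val) = gcd(2, 28) = 2

Answer: 2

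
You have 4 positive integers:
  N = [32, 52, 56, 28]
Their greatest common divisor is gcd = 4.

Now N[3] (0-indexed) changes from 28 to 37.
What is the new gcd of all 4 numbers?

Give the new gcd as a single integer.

Numbers: [32, 52, 56, 28], gcd = 4
Change: index 3, 28 -> 37
gcd of the OTHER numbers (without index 3): gcd([32, 52, 56]) = 4
New gcd = gcd(g_others, new_val) = gcd(4, 37) = 1

Answer: 1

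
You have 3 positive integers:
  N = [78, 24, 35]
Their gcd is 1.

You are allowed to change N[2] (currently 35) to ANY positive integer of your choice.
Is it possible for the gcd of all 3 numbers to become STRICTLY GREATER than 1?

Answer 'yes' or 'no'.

Current gcd = 1
gcd of all OTHER numbers (without N[2]=35): gcd([78, 24]) = 6
The new gcd after any change is gcd(6, new_value).
This can be at most 6.
Since 6 > old gcd 1, the gcd CAN increase (e.g., set N[2] = 6).

Answer: yes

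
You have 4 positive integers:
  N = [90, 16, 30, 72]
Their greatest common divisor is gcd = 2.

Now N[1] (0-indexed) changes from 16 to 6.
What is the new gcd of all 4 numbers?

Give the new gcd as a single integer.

Numbers: [90, 16, 30, 72], gcd = 2
Change: index 1, 16 -> 6
gcd of the OTHER numbers (without index 1): gcd([90, 30, 72]) = 6
New gcd = gcd(g_others, new_val) = gcd(6, 6) = 6

Answer: 6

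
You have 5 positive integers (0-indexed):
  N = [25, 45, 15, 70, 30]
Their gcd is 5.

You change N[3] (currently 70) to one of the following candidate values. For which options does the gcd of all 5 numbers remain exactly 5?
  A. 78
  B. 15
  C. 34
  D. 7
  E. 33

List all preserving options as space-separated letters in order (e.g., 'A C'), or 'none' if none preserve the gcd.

Answer: B

Derivation:
Old gcd = 5; gcd of others (without N[3]) = 5
New gcd for candidate v: gcd(5, v). Preserves old gcd iff gcd(5, v) = 5.
  Option A: v=78, gcd(5,78)=1 -> changes
  Option B: v=15, gcd(5,15)=5 -> preserves
  Option C: v=34, gcd(5,34)=1 -> changes
  Option D: v=7, gcd(5,7)=1 -> changes
  Option E: v=33, gcd(5,33)=1 -> changes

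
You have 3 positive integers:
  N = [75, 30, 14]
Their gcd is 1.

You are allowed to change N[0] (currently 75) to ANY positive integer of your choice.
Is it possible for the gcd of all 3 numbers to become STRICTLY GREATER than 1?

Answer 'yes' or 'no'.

Current gcd = 1
gcd of all OTHER numbers (without N[0]=75): gcd([30, 14]) = 2
The new gcd after any change is gcd(2, new_value).
This can be at most 2.
Since 2 > old gcd 1, the gcd CAN increase (e.g., set N[0] = 2).

Answer: yes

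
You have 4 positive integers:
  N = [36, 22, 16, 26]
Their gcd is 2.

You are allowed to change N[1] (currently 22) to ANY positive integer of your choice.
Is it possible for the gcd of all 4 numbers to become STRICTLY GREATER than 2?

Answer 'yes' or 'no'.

Current gcd = 2
gcd of all OTHER numbers (without N[1]=22): gcd([36, 16, 26]) = 2
The new gcd after any change is gcd(2, new_value).
This can be at most 2.
Since 2 = old gcd 2, the gcd can only stay the same or decrease.

Answer: no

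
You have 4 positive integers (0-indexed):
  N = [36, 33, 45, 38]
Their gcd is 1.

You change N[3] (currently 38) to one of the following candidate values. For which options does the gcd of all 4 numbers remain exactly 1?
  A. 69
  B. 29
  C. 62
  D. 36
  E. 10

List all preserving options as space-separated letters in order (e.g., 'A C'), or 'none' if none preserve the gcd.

Old gcd = 1; gcd of others (without N[3]) = 3
New gcd for candidate v: gcd(3, v). Preserves old gcd iff gcd(3, v) = 1.
  Option A: v=69, gcd(3,69)=3 -> changes
  Option B: v=29, gcd(3,29)=1 -> preserves
  Option C: v=62, gcd(3,62)=1 -> preserves
  Option D: v=36, gcd(3,36)=3 -> changes
  Option E: v=10, gcd(3,10)=1 -> preserves

Answer: B C E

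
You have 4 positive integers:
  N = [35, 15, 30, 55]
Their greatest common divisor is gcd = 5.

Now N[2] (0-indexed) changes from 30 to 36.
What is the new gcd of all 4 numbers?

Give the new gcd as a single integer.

Answer: 1

Derivation:
Numbers: [35, 15, 30, 55], gcd = 5
Change: index 2, 30 -> 36
gcd of the OTHER numbers (without index 2): gcd([35, 15, 55]) = 5
New gcd = gcd(g_others, new_val) = gcd(5, 36) = 1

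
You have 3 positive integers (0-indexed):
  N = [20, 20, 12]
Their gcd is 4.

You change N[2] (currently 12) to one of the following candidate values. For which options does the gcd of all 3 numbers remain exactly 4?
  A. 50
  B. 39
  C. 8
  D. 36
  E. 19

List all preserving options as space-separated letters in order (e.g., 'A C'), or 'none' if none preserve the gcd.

Old gcd = 4; gcd of others (without N[2]) = 20
New gcd for candidate v: gcd(20, v). Preserves old gcd iff gcd(20, v) = 4.
  Option A: v=50, gcd(20,50)=10 -> changes
  Option B: v=39, gcd(20,39)=1 -> changes
  Option C: v=8, gcd(20,8)=4 -> preserves
  Option D: v=36, gcd(20,36)=4 -> preserves
  Option E: v=19, gcd(20,19)=1 -> changes

Answer: C D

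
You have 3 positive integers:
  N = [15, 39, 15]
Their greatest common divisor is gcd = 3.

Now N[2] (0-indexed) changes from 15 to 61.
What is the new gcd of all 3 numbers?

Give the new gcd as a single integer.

Numbers: [15, 39, 15], gcd = 3
Change: index 2, 15 -> 61
gcd of the OTHER numbers (without index 2): gcd([15, 39]) = 3
New gcd = gcd(g_others, new_val) = gcd(3, 61) = 1

Answer: 1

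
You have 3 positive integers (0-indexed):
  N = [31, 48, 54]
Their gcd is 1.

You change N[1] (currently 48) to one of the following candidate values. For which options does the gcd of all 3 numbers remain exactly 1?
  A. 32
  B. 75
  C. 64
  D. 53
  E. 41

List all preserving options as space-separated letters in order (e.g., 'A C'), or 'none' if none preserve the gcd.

Answer: A B C D E

Derivation:
Old gcd = 1; gcd of others (without N[1]) = 1
New gcd for candidate v: gcd(1, v). Preserves old gcd iff gcd(1, v) = 1.
  Option A: v=32, gcd(1,32)=1 -> preserves
  Option B: v=75, gcd(1,75)=1 -> preserves
  Option C: v=64, gcd(1,64)=1 -> preserves
  Option D: v=53, gcd(1,53)=1 -> preserves
  Option E: v=41, gcd(1,41)=1 -> preserves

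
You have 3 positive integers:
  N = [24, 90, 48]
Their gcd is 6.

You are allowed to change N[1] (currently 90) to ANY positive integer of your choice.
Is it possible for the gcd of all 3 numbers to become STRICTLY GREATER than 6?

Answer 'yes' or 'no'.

Current gcd = 6
gcd of all OTHER numbers (without N[1]=90): gcd([24, 48]) = 24
The new gcd after any change is gcd(24, new_value).
This can be at most 24.
Since 24 > old gcd 6, the gcd CAN increase (e.g., set N[1] = 24).

Answer: yes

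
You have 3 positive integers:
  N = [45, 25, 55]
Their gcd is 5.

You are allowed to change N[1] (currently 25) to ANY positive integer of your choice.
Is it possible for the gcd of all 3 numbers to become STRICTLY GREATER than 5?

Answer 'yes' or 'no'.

Answer: no

Derivation:
Current gcd = 5
gcd of all OTHER numbers (without N[1]=25): gcd([45, 55]) = 5
The new gcd after any change is gcd(5, new_value).
This can be at most 5.
Since 5 = old gcd 5, the gcd can only stay the same or decrease.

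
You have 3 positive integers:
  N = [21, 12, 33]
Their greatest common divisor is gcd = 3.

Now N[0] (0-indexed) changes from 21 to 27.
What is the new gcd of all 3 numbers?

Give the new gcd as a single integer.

Numbers: [21, 12, 33], gcd = 3
Change: index 0, 21 -> 27
gcd of the OTHER numbers (without index 0): gcd([12, 33]) = 3
New gcd = gcd(g_others, new_val) = gcd(3, 27) = 3

Answer: 3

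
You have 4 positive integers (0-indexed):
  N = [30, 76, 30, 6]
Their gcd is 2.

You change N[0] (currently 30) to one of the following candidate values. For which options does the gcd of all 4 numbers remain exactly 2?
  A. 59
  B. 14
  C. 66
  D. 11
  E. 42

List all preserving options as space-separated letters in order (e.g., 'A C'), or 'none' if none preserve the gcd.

Old gcd = 2; gcd of others (without N[0]) = 2
New gcd for candidate v: gcd(2, v). Preserves old gcd iff gcd(2, v) = 2.
  Option A: v=59, gcd(2,59)=1 -> changes
  Option B: v=14, gcd(2,14)=2 -> preserves
  Option C: v=66, gcd(2,66)=2 -> preserves
  Option D: v=11, gcd(2,11)=1 -> changes
  Option E: v=42, gcd(2,42)=2 -> preserves

Answer: B C E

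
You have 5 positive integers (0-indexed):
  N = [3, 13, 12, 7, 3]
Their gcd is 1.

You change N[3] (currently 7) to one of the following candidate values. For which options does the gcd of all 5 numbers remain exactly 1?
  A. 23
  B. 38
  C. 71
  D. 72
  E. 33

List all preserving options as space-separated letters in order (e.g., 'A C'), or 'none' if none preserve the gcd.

Answer: A B C D E

Derivation:
Old gcd = 1; gcd of others (without N[3]) = 1
New gcd for candidate v: gcd(1, v). Preserves old gcd iff gcd(1, v) = 1.
  Option A: v=23, gcd(1,23)=1 -> preserves
  Option B: v=38, gcd(1,38)=1 -> preserves
  Option C: v=71, gcd(1,71)=1 -> preserves
  Option D: v=72, gcd(1,72)=1 -> preserves
  Option E: v=33, gcd(1,33)=1 -> preserves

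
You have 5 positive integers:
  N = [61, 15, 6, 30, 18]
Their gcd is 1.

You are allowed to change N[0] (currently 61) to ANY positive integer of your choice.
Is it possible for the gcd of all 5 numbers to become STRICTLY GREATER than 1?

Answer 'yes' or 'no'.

Current gcd = 1
gcd of all OTHER numbers (without N[0]=61): gcd([15, 6, 30, 18]) = 3
The new gcd after any change is gcd(3, new_value).
This can be at most 3.
Since 3 > old gcd 1, the gcd CAN increase (e.g., set N[0] = 3).

Answer: yes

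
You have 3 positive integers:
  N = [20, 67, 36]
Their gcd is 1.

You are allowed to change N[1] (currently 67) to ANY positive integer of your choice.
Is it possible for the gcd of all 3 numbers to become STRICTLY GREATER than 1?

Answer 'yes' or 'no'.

Answer: yes

Derivation:
Current gcd = 1
gcd of all OTHER numbers (without N[1]=67): gcd([20, 36]) = 4
The new gcd after any change is gcd(4, new_value).
This can be at most 4.
Since 4 > old gcd 1, the gcd CAN increase (e.g., set N[1] = 4).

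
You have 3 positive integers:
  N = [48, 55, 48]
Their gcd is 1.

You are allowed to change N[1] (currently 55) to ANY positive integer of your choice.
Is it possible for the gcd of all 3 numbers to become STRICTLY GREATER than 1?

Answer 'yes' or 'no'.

Current gcd = 1
gcd of all OTHER numbers (without N[1]=55): gcd([48, 48]) = 48
The new gcd after any change is gcd(48, new_value).
This can be at most 48.
Since 48 > old gcd 1, the gcd CAN increase (e.g., set N[1] = 48).

Answer: yes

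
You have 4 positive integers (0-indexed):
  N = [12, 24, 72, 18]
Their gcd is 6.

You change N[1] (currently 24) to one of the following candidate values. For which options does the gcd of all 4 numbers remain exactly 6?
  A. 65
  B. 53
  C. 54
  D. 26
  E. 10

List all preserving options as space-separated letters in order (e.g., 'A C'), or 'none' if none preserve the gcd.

Answer: C

Derivation:
Old gcd = 6; gcd of others (without N[1]) = 6
New gcd for candidate v: gcd(6, v). Preserves old gcd iff gcd(6, v) = 6.
  Option A: v=65, gcd(6,65)=1 -> changes
  Option B: v=53, gcd(6,53)=1 -> changes
  Option C: v=54, gcd(6,54)=6 -> preserves
  Option D: v=26, gcd(6,26)=2 -> changes
  Option E: v=10, gcd(6,10)=2 -> changes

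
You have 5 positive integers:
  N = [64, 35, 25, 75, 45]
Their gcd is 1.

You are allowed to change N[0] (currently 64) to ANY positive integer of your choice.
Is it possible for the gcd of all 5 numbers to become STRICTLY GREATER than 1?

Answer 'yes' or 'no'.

Current gcd = 1
gcd of all OTHER numbers (without N[0]=64): gcd([35, 25, 75, 45]) = 5
The new gcd after any change is gcd(5, new_value).
This can be at most 5.
Since 5 > old gcd 1, the gcd CAN increase (e.g., set N[0] = 5).

Answer: yes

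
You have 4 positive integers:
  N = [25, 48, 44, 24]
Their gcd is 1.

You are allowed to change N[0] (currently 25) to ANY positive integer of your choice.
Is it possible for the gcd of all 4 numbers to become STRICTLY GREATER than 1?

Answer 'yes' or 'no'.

Current gcd = 1
gcd of all OTHER numbers (without N[0]=25): gcd([48, 44, 24]) = 4
The new gcd after any change is gcd(4, new_value).
This can be at most 4.
Since 4 > old gcd 1, the gcd CAN increase (e.g., set N[0] = 4).

Answer: yes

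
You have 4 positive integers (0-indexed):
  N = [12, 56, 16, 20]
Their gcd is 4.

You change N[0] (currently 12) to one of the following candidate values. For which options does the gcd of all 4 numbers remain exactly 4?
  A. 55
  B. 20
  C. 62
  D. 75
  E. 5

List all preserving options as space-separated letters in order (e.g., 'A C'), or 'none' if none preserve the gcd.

Old gcd = 4; gcd of others (without N[0]) = 4
New gcd for candidate v: gcd(4, v). Preserves old gcd iff gcd(4, v) = 4.
  Option A: v=55, gcd(4,55)=1 -> changes
  Option B: v=20, gcd(4,20)=4 -> preserves
  Option C: v=62, gcd(4,62)=2 -> changes
  Option D: v=75, gcd(4,75)=1 -> changes
  Option E: v=5, gcd(4,5)=1 -> changes

Answer: B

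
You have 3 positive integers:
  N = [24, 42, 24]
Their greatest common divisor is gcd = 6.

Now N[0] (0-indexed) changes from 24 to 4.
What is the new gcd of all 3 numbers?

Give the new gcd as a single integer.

Numbers: [24, 42, 24], gcd = 6
Change: index 0, 24 -> 4
gcd of the OTHER numbers (without index 0): gcd([42, 24]) = 6
New gcd = gcd(g_others, new_val) = gcd(6, 4) = 2

Answer: 2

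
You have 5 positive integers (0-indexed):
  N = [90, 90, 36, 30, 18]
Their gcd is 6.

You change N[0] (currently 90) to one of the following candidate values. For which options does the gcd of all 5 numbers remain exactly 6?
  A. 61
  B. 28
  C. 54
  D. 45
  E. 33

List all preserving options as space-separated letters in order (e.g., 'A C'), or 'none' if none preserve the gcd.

Answer: C

Derivation:
Old gcd = 6; gcd of others (without N[0]) = 6
New gcd for candidate v: gcd(6, v). Preserves old gcd iff gcd(6, v) = 6.
  Option A: v=61, gcd(6,61)=1 -> changes
  Option B: v=28, gcd(6,28)=2 -> changes
  Option C: v=54, gcd(6,54)=6 -> preserves
  Option D: v=45, gcd(6,45)=3 -> changes
  Option E: v=33, gcd(6,33)=3 -> changes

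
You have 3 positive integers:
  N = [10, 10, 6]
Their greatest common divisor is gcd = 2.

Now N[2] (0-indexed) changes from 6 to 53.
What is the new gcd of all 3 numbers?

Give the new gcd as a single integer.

Numbers: [10, 10, 6], gcd = 2
Change: index 2, 6 -> 53
gcd of the OTHER numbers (without index 2): gcd([10, 10]) = 10
New gcd = gcd(g_others, new_val) = gcd(10, 53) = 1

Answer: 1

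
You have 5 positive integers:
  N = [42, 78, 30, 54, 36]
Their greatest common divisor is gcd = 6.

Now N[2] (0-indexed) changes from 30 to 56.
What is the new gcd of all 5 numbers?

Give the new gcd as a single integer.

Numbers: [42, 78, 30, 54, 36], gcd = 6
Change: index 2, 30 -> 56
gcd of the OTHER numbers (without index 2): gcd([42, 78, 54, 36]) = 6
New gcd = gcd(g_others, new_val) = gcd(6, 56) = 2

Answer: 2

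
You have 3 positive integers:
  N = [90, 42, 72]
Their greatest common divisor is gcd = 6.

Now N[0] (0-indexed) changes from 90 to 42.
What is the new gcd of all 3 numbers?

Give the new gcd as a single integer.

Numbers: [90, 42, 72], gcd = 6
Change: index 0, 90 -> 42
gcd of the OTHER numbers (without index 0): gcd([42, 72]) = 6
New gcd = gcd(g_others, new_val) = gcd(6, 42) = 6

Answer: 6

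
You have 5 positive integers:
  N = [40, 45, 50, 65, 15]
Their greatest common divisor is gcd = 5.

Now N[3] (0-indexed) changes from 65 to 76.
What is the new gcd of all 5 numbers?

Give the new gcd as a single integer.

Numbers: [40, 45, 50, 65, 15], gcd = 5
Change: index 3, 65 -> 76
gcd of the OTHER numbers (without index 3): gcd([40, 45, 50, 15]) = 5
New gcd = gcd(g_others, new_val) = gcd(5, 76) = 1

Answer: 1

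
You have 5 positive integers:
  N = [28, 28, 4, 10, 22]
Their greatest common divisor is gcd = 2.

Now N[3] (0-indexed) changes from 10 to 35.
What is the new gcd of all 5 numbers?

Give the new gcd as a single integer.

Answer: 1

Derivation:
Numbers: [28, 28, 4, 10, 22], gcd = 2
Change: index 3, 10 -> 35
gcd of the OTHER numbers (without index 3): gcd([28, 28, 4, 22]) = 2
New gcd = gcd(g_others, new_val) = gcd(2, 35) = 1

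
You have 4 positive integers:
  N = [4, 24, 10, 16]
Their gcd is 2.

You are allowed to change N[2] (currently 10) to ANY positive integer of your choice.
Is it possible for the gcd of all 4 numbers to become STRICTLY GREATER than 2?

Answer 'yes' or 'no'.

Current gcd = 2
gcd of all OTHER numbers (without N[2]=10): gcd([4, 24, 16]) = 4
The new gcd after any change is gcd(4, new_value).
This can be at most 4.
Since 4 > old gcd 2, the gcd CAN increase (e.g., set N[2] = 4).

Answer: yes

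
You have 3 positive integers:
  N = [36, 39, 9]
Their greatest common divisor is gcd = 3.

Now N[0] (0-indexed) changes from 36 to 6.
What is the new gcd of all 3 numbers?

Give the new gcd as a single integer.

Answer: 3

Derivation:
Numbers: [36, 39, 9], gcd = 3
Change: index 0, 36 -> 6
gcd of the OTHER numbers (without index 0): gcd([39, 9]) = 3
New gcd = gcd(g_others, new_val) = gcd(3, 6) = 3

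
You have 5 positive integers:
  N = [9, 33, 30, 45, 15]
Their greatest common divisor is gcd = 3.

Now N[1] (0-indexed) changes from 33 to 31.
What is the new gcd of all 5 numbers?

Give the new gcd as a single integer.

Numbers: [9, 33, 30, 45, 15], gcd = 3
Change: index 1, 33 -> 31
gcd of the OTHER numbers (without index 1): gcd([9, 30, 45, 15]) = 3
New gcd = gcd(g_others, new_val) = gcd(3, 31) = 1

Answer: 1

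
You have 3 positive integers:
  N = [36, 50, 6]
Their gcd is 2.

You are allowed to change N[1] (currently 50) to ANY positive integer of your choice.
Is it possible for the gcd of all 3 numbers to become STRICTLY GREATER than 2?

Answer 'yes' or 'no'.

Current gcd = 2
gcd of all OTHER numbers (without N[1]=50): gcd([36, 6]) = 6
The new gcd after any change is gcd(6, new_value).
This can be at most 6.
Since 6 > old gcd 2, the gcd CAN increase (e.g., set N[1] = 6).

Answer: yes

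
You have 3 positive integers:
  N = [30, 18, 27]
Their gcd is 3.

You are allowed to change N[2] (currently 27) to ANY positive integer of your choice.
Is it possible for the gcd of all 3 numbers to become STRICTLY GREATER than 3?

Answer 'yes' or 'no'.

Current gcd = 3
gcd of all OTHER numbers (without N[2]=27): gcd([30, 18]) = 6
The new gcd after any change is gcd(6, new_value).
This can be at most 6.
Since 6 > old gcd 3, the gcd CAN increase (e.g., set N[2] = 6).

Answer: yes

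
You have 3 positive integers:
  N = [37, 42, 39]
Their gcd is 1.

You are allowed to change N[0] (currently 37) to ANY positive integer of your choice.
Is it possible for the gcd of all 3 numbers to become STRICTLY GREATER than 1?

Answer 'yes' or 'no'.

Answer: yes

Derivation:
Current gcd = 1
gcd of all OTHER numbers (without N[0]=37): gcd([42, 39]) = 3
The new gcd after any change is gcd(3, new_value).
This can be at most 3.
Since 3 > old gcd 1, the gcd CAN increase (e.g., set N[0] = 3).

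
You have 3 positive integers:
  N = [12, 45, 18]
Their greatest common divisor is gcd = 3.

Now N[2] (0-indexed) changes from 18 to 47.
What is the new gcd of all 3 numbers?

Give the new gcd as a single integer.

Answer: 1

Derivation:
Numbers: [12, 45, 18], gcd = 3
Change: index 2, 18 -> 47
gcd of the OTHER numbers (without index 2): gcd([12, 45]) = 3
New gcd = gcd(g_others, new_val) = gcd(3, 47) = 1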